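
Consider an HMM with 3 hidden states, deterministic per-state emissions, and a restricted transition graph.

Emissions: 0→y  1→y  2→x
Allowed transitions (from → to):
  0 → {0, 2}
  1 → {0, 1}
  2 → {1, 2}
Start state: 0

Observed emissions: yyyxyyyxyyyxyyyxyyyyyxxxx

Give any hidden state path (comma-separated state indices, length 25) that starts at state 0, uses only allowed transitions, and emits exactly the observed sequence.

  [0] y  {0,1}  => 0  start
  [1] y  {0,1}  => 0  0->0 ok
  [2] y  {0,1}  => 0  0->0 ok
  [3] x  {2}  => 2  0->2 ok
  [4] y  {0,1}  => 1  2->1 ok
  [5] y  {0,1}  => 1  1->1 ok
  [6] y  {0,1}  => 0  1->0 ok
  [7] x  {2}  => 2  0->2 ok
  [8] y  {0,1}  => 1  2->1 ok
  [9] y  {0,1}  => 0  1->0 ok
  [10] y  {0,1}  => 0  0->0 ok
  [11] x  {2}  => 2  0->2 ok
  [12] y  {0,1}  => 1  2->1 ok
  [13] y  {0,1}  => 1  1->1 ok
  [14] y  {0,1}  => 0  1->0 ok
  [15] x  {2}  => 2  0->2 ok
  [16] y  {0,1}  => 1  2->1 ok
  [17] y  {0,1}  => 1  1->1 ok
  [18] y  {0,1}  => 1  1->1 ok
  [19] y  {0,1}  => 0  1->0 ok
  [20] y  {0,1}  => 0  0->0 ok
  [21] x  {2}  => 2  0->2 ok
  [22] x  {2}  => 2  2->2 ok
  [23] x  {2}  => 2  2->2 ok
  [24] x  {2}  => 2  2->2 ok

0,0,0,2,1,1,0,2,1,0,0,2,1,1,0,2,1,1,1,0,0,2,2,2,2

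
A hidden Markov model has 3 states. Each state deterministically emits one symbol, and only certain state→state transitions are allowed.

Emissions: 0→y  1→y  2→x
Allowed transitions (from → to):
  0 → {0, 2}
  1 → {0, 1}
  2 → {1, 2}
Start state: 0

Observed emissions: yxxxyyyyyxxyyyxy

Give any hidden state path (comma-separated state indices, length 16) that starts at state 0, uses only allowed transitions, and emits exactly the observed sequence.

0,2,2,2,1,1,1,1,0,2,2,1,0,0,2,1

  [0] y  {0,1}  => 0  start
  [1] x  {2}  => 2  0->2 ok
  [2] x  {2}  => 2  2->2 ok
  [3] x  {2}  => 2  2->2 ok
  [4] y  {0,1}  => 1  2->1 ok
  [5] y  {0,1}  => 1  1->1 ok
  [6] y  {0,1}  => 1  1->1 ok
  [7] y  {0,1}  => 1  1->1 ok
  [8] y  {0,1}  => 0  1->0 ok
  [9] x  {2}  => 2  0->2 ok
  [10] x  {2}  => 2  2->2 ok
  [11] y  {0,1}  => 1  2->1 ok
  [12] y  {0,1}  => 0  1->0 ok
  [13] y  {0,1}  => 0  0->0 ok
  [14] x  {2}  => 2  0->2 ok
  [15] y  {0,1}  => 1  2->1 ok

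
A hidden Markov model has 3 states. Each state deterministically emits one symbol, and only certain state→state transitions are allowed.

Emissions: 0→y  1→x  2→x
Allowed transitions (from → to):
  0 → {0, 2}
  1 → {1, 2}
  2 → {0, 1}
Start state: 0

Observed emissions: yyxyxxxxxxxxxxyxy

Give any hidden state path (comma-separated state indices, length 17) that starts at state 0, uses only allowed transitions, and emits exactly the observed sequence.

  t0 'y' -> {0}, take 0 (start)
  t1 'y' -> {0}, take 0 (0->0 ok)
  t2 'x' -> {1,2}, take 2 (0->2 ok)
  t3 'y' -> {0}, take 0 (2->0 ok)
  t4 'x' -> {1,2}, take 2 (0->2 ok)
  t5 'x' -> {1,2}, take 1 (2->1 ok)
  t6 'x' -> {1,2}, take 2 (1->2 ok)
  t7 'x' -> {1,2}, take 1 (2->1 ok)
  t8 'x' -> {1,2}, take 2 (1->2 ok)
  t9 'x' -> {1,2}, take 1 (2->1 ok)
  t10 'x' -> {1,2}, take 1 (1->1 ok)
  t11 'x' -> {1,2}, take 2 (1->2 ok)
  t12 'x' -> {1,2}, take 1 (2->1 ok)
  t13 'x' -> {1,2}, take 2 (1->2 ok)
  t14 'y' -> {0}, take 0 (2->0 ok)
  t15 'x' -> {1,2}, take 2 (0->2 ok)
  t16 'y' -> {0}, take 0 (2->0 ok)

0,0,2,0,2,1,2,1,2,1,1,2,1,2,0,2,0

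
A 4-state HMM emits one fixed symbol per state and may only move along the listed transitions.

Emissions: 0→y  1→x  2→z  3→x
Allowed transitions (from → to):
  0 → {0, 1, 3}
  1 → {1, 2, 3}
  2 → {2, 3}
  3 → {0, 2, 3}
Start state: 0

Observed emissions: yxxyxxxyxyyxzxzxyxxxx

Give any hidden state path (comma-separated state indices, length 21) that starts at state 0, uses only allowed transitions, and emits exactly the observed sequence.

0,1,3,0,3,3,3,0,3,0,0,1,2,3,2,3,0,1,3,3,3

  t0 'y' -> {0}, take 0 (start)
  t1 'x' -> {1,3}, take 1 (0->1 ok)
  t2 'x' -> {1,3}, take 3 (1->3 ok)
  t3 'y' -> {0}, take 0 (3->0 ok)
  t4 'x' -> {1,3}, take 3 (0->3 ok)
  t5 'x' -> {1,3}, take 3 (3->3 ok)
  t6 'x' -> {1,3}, take 3 (3->3 ok)
  t7 'y' -> {0}, take 0 (3->0 ok)
  t8 'x' -> {1,3}, take 3 (0->3 ok)
  t9 'y' -> {0}, take 0 (3->0 ok)
  t10 'y' -> {0}, take 0 (0->0 ok)
  t11 'x' -> {1,3}, take 1 (0->1 ok)
  t12 'z' -> {2}, take 2 (1->2 ok)
  t13 'x' -> {1,3}, take 3 (2->3 ok)
  t14 'z' -> {2}, take 2 (3->2 ok)
  t15 'x' -> {1,3}, take 3 (2->3 ok)
  t16 'y' -> {0}, take 0 (3->0 ok)
  t17 'x' -> {1,3}, take 1 (0->1 ok)
  t18 'x' -> {1,3}, take 3 (1->3 ok)
  t19 'x' -> {1,3}, take 3 (3->3 ok)
  t20 'x' -> {1,3}, take 3 (3->3 ok)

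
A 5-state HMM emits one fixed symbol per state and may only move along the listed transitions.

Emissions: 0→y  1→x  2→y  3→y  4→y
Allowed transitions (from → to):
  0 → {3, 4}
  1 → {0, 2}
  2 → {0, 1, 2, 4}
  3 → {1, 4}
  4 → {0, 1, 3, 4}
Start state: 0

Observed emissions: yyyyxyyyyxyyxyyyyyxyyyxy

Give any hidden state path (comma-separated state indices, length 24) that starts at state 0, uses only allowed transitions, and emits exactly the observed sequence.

  t0 'y' -> {0,2,3,4}, take 0 (start)
  t1 'y' -> {0,2,3,4}, take 3 (0->3 ok)
  t2 'y' -> {0,2,3,4}, take 4 (3->4 ok)
  t3 'y' -> {0,2,3,4}, take 4 (4->4 ok)
  t4 'x' -> {1}, take 1 (4->1 ok)
  t5 'y' -> {0,2,3,4}, take 2 (1->2 ok)
  t6 'y' -> {0,2,3,4}, take 2 (2->2 ok)
  t7 'y' -> {0,2,3,4}, take 0 (2->0 ok)
  t8 'y' -> {0,2,3,4}, take 3 (0->3 ok)
  t9 'x' -> {1}, take 1 (3->1 ok)
  t10 'y' -> {0,2,3,4}, take 0 (1->0 ok)
  t11 'y' -> {0,2,3,4}, take 4 (0->4 ok)
  t12 'x' -> {1}, take 1 (4->1 ok)
  t13 'y' -> {0,2,3,4}, take 2 (1->2 ok)
  t14 'y' -> {0,2,3,4}, take 2 (2->2 ok)
  t15 'y' -> {0,2,3,4}, take 4 (2->4 ok)
  t16 'y' -> {0,2,3,4}, take 0 (4->0 ok)
  t17 'y' -> {0,2,3,4}, take 3 (0->3 ok)
  t18 'x' -> {1}, take 1 (3->1 ok)
  t19 'y' -> {0,2,3,4}, take 2 (1->2 ok)
  t20 'y' -> {0,2,3,4}, take 0 (2->0 ok)
  t21 'y' -> {0,2,3,4}, take 4 (0->4 ok)
  t22 'x' -> {1}, take 1 (4->1 ok)
  t23 'y' -> {0,2,3,4}, take 2 (1->2 ok)

0,3,4,4,1,2,2,0,3,1,0,4,1,2,2,4,0,3,1,2,0,4,1,2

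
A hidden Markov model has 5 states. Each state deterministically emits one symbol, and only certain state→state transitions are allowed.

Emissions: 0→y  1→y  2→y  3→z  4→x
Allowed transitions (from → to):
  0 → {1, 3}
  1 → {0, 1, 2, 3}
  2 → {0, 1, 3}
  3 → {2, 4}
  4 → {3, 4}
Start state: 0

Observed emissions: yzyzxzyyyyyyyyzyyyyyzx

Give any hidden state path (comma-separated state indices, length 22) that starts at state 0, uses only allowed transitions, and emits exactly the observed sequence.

  pos 0: y in {0,1,2}, choose 0; start
  pos 1: z in {3}, choose 3; 0->3 ok
  pos 2: y in {0,1,2}, choose 2; 3->2 ok
  pos 3: z in {3}, choose 3; 2->3 ok
  pos 4: x in {4}, choose 4; 3->4 ok
  pos 5: z in {3}, choose 3; 4->3 ok
  pos 6: y in {0,1,2}, choose 2; 3->2 ok
  pos 7: y in {0,1,2}, choose 0; 2->0 ok
  pos 8: y in {0,1,2}, choose 1; 0->1 ok
  pos 9: y in {0,1,2}, choose 0; 1->0 ok
  pos 10: y in {0,1,2}, choose 1; 0->1 ok
  pos 11: y in {0,1,2}, choose 1; 1->1 ok
  pos 12: y in {0,1,2}, choose 2; 1->2 ok
  pos 13: y in {0,1,2}, choose 0; 2->0 ok
  pos 14: z in {3}, choose 3; 0->3 ok
  pos 15: y in {0,1,2}, choose 2; 3->2 ok
  pos 16: y in {0,1,2}, choose 1; 2->1 ok
  pos 17: y in {0,1,2}, choose 1; 1->1 ok
  pos 18: y in {0,1,2}, choose 2; 1->2 ok
  pos 19: y in {0,1,2}, choose 1; 2->1 ok
  pos 20: z in {3}, choose 3; 1->3 ok
  pos 21: x in {4}, choose 4; 3->4 ok

0,3,2,3,4,3,2,0,1,0,1,1,2,0,3,2,1,1,2,1,3,4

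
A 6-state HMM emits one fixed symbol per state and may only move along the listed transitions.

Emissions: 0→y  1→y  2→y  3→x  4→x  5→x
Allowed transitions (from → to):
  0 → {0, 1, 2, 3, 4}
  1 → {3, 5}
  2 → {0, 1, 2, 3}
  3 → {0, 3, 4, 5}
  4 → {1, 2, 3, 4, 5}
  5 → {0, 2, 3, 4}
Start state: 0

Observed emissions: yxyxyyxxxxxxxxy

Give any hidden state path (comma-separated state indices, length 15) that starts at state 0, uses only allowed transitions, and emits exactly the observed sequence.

0,4,1,3,0,0,3,3,3,3,3,4,3,4,2

  [0] y  {0,1,2}  => 0  start
  [1] x  {3,4,5}  => 4  0->4 ok
  [2] y  {0,1,2}  => 1  4->1 ok
  [3] x  {3,4,5}  => 3  1->3 ok
  [4] y  {0,1,2}  => 0  3->0 ok
  [5] y  {0,1,2}  => 0  0->0 ok
  [6] x  {3,4,5}  => 3  0->3 ok
  [7] x  {3,4,5}  => 3  3->3 ok
  [8] x  {3,4,5}  => 3  3->3 ok
  [9] x  {3,4,5}  => 3  3->3 ok
  [10] x  {3,4,5}  => 3  3->3 ok
  [11] x  {3,4,5}  => 4  3->4 ok
  [12] x  {3,4,5}  => 3  4->3 ok
  [13] x  {3,4,5}  => 4  3->4 ok
  [14] y  {0,1,2}  => 2  4->2 ok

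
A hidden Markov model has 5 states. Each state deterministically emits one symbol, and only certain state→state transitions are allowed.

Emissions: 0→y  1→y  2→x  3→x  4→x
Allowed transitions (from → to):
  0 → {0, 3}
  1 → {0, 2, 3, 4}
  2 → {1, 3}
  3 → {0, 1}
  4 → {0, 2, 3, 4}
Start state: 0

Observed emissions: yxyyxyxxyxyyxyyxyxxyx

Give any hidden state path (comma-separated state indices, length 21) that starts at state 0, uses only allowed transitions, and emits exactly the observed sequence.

  0: obs=y cand={0,1} pick 0 [start]
  1: obs=x cand={2,3,4} pick 3 [0->3 ok]
  2: obs=y cand={0,1} pick 1 [3->1 ok]
  3: obs=y cand={0,1} pick 0 [1->0 ok]
  4: obs=x cand={2,3,4} pick 3 [0->3 ok]
  5: obs=y cand={0,1} pick 1 [3->1 ok]
  6: obs=x cand={2,3,4} pick 2 [1->2 ok]
  7: obs=x cand={2,3,4} pick 3 [2->3 ok]
  8: obs=y cand={0,1} pick 0 [3->0 ok]
  9: obs=x cand={2,3,4} pick 3 [0->3 ok]
  10: obs=y cand={0,1} pick 0 [3->0 ok]
  11: obs=y cand={0,1} pick 0 [0->0 ok]
  12: obs=x cand={2,3,4} pick 3 [0->3 ok]
  13: obs=y cand={0,1} pick 0 [3->0 ok]
  14: obs=y cand={0,1} pick 0 [0->0 ok]
  15: obs=x cand={2,3,4} pick 3 [0->3 ok]
  16: obs=y cand={0,1} pick 1 [3->1 ok]
  17: obs=x cand={2,3,4} pick 2 [1->2 ok]
  18: obs=x cand={2,3,4} pick 3 [2->3 ok]
  19: obs=y cand={0,1} pick 1 [3->1 ok]
  20: obs=x cand={2,3,4} pick 2 [1->2 ok]

0,3,1,0,3,1,2,3,0,3,0,0,3,0,0,3,1,2,3,1,2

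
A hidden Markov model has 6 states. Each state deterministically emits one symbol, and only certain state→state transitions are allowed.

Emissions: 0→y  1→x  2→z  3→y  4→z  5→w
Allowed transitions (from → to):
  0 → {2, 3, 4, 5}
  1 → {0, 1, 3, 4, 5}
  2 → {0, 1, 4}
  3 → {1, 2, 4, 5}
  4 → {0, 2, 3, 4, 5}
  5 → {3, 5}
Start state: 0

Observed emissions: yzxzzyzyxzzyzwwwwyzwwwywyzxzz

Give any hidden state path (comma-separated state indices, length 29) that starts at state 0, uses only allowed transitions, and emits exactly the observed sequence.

  t0 'y' -> {0,3}, take 0 (start)
  t1 'z' -> {2,4}, take 2 (0->2 ok)
  t2 'x' -> {1}, take 1 (2->1 ok)
  t3 'z' -> {2,4}, take 4 (1->4 ok)
  t4 'z' -> {2,4}, take 2 (4->2 ok)
  t5 'y' -> {0,3}, take 0 (2->0 ok)
  t6 'z' -> {2,4}, take 4 (0->4 ok)
  t7 'y' -> {0,3}, take 3 (4->3 ok)
  t8 'x' -> {1}, take 1 (3->1 ok)
  t9 'z' -> {2,4}, take 4 (1->4 ok)
  t10 'z' -> {2,4}, take 2 (4->2 ok)
  t11 'y' -> {0,3}, take 0 (2->0 ok)
  t12 'z' -> {2,4}, take 4 (0->4 ok)
  t13 'w' -> {5}, take 5 (4->5 ok)
  t14 'w' -> {5}, take 5 (5->5 ok)
  t15 'w' -> {5}, take 5 (5->5 ok)
  t16 'w' -> {5}, take 5 (5->5 ok)
  t17 'y' -> {0,3}, take 3 (5->3 ok)
  t18 'z' -> {2,4}, take 4 (3->4 ok)
  t19 'w' -> {5}, take 5 (4->5 ok)
  t20 'w' -> {5}, take 5 (5->5 ok)
  t21 'w' -> {5}, take 5 (5->5 ok)
  t22 'y' -> {0,3}, take 3 (5->3 ok)
  t23 'w' -> {5}, take 5 (3->5 ok)
  t24 'y' -> {0,3}, take 3 (5->3 ok)
  t25 'z' -> {2,4}, take 2 (3->2 ok)
  t26 'x' -> {1}, take 1 (2->1 ok)
  t27 'z' -> {2,4}, take 4 (1->4 ok)
  t28 'z' -> {2,4}, take 2 (4->2 ok)

0,2,1,4,2,0,4,3,1,4,2,0,4,5,5,5,5,3,4,5,5,5,3,5,3,2,1,4,2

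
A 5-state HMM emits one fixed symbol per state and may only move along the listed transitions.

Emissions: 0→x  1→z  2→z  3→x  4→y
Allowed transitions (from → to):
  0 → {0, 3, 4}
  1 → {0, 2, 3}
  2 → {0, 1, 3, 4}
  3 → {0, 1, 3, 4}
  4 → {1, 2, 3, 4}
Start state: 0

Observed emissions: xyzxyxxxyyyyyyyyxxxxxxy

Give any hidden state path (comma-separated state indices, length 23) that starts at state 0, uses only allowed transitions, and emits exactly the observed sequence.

0,4,2,0,4,3,0,3,4,4,4,4,4,4,4,4,3,0,3,0,0,3,4

  t0 'x' -> {0,3}, take 0 (start)
  t1 'y' -> {4}, take 4 (0->4 ok)
  t2 'z' -> {1,2}, take 2 (4->2 ok)
  t3 'x' -> {0,3}, take 0 (2->0 ok)
  t4 'y' -> {4}, take 4 (0->4 ok)
  t5 'x' -> {0,3}, take 3 (4->3 ok)
  t6 'x' -> {0,3}, take 0 (3->0 ok)
  t7 'x' -> {0,3}, take 3 (0->3 ok)
  t8 'y' -> {4}, take 4 (3->4 ok)
  t9 'y' -> {4}, take 4 (4->4 ok)
  t10 'y' -> {4}, take 4 (4->4 ok)
  t11 'y' -> {4}, take 4 (4->4 ok)
  t12 'y' -> {4}, take 4 (4->4 ok)
  t13 'y' -> {4}, take 4 (4->4 ok)
  t14 'y' -> {4}, take 4 (4->4 ok)
  t15 'y' -> {4}, take 4 (4->4 ok)
  t16 'x' -> {0,3}, take 3 (4->3 ok)
  t17 'x' -> {0,3}, take 0 (3->0 ok)
  t18 'x' -> {0,3}, take 3 (0->3 ok)
  t19 'x' -> {0,3}, take 0 (3->0 ok)
  t20 'x' -> {0,3}, take 0 (0->0 ok)
  t21 'x' -> {0,3}, take 3 (0->3 ok)
  t22 'y' -> {4}, take 4 (3->4 ok)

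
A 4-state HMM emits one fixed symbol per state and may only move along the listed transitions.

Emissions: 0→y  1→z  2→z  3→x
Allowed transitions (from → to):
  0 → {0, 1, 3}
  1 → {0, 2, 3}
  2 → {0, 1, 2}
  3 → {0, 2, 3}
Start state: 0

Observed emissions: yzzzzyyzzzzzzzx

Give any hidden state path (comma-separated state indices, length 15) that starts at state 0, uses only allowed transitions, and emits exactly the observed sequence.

0,1,2,2,1,0,0,1,2,2,2,1,2,1,3

  pos 0: y in {0}, choose 0; start
  pos 1: z in {1,2}, choose 1; 0->1 ok
  pos 2: z in {1,2}, choose 2; 1->2 ok
  pos 3: z in {1,2}, choose 2; 2->2 ok
  pos 4: z in {1,2}, choose 1; 2->1 ok
  pos 5: y in {0}, choose 0; 1->0 ok
  pos 6: y in {0}, choose 0; 0->0 ok
  pos 7: z in {1,2}, choose 1; 0->1 ok
  pos 8: z in {1,2}, choose 2; 1->2 ok
  pos 9: z in {1,2}, choose 2; 2->2 ok
  pos 10: z in {1,2}, choose 2; 2->2 ok
  pos 11: z in {1,2}, choose 1; 2->1 ok
  pos 12: z in {1,2}, choose 2; 1->2 ok
  pos 13: z in {1,2}, choose 1; 2->1 ok
  pos 14: x in {3}, choose 3; 1->3 ok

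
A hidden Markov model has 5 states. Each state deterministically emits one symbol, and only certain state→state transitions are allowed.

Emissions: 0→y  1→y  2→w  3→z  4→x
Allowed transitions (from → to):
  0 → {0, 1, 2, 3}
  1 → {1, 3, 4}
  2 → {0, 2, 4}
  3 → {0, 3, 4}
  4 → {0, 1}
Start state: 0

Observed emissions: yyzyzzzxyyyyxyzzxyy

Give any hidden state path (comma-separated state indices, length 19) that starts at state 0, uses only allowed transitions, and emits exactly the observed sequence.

  0: obs=y cand={0,1} pick 0 [start]
  1: obs=y cand={0,1} pick 1 [0->1 ok]
  2: obs=z cand={3} pick 3 [1->3 ok]
  3: obs=y cand={0,1} pick 0 [3->0 ok]
  4: obs=z cand={3} pick 3 [0->3 ok]
  5: obs=z cand={3} pick 3 [3->3 ok]
  6: obs=z cand={3} pick 3 [3->3 ok]
  7: obs=x cand={4} pick 4 [3->4 ok]
  8: obs=y cand={0,1} pick 0 [4->0 ok]
  9: obs=y cand={0,1} pick 0 [0->0 ok]
  10: obs=y cand={0,1} pick 1 [0->1 ok]
  11: obs=y cand={0,1} pick 1 [1->1 ok]
  12: obs=x cand={4} pick 4 [1->4 ok]
  13: obs=y cand={0,1} pick 0 [4->0 ok]
  14: obs=z cand={3} pick 3 [0->3 ok]
  15: obs=z cand={3} pick 3 [3->3 ok]
  16: obs=x cand={4} pick 4 [3->4 ok]
  17: obs=y cand={0,1} pick 0 [4->0 ok]
  18: obs=y cand={0,1} pick 1 [0->1 ok]

0,1,3,0,3,3,3,4,0,0,1,1,4,0,3,3,4,0,1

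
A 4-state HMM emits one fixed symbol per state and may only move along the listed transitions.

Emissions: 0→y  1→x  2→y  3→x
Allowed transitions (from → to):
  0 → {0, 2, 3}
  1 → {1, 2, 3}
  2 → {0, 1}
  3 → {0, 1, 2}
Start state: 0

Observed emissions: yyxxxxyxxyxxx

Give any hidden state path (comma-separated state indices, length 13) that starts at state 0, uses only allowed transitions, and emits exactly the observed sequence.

0,2,1,3,1,3,2,1,3,2,1,3,1

  0: obs=y cand={0,2} pick 0 [start]
  1: obs=y cand={0,2} pick 2 [0->2 ok]
  2: obs=x cand={1,3} pick 1 [2->1 ok]
  3: obs=x cand={1,3} pick 3 [1->3 ok]
  4: obs=x cand={1,3} pick 1 [3->1 ok]
  5: obs=x cand={1,3} pick 3 [1->3 ok]
  6: obs=y cand={0,2} pick 2 [3->2 ok]
  7: obs=x cand={1,3} pick 1 [2->1 ok]
  8: obs=x cand={1,3} pick 3 [1->3 ok]
  9: obs=y cand={0,2} pick 2 [3->2 ok]
  10: obs=x cand={1,3} pick 1 [2->1 ok]
  11: obs=x cand={1,3} pick 3 [1->3 ok]
  12: obs=x cand={1,3} pick 1 [3->1 ok]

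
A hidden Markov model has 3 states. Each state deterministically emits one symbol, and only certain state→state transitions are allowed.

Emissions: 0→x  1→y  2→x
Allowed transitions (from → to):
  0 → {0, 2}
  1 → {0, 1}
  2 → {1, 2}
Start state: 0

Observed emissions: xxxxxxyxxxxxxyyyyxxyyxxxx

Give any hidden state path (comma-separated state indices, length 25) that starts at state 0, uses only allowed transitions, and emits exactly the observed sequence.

  0: obs=x cand={0,2} pick 0 [start]
  1: obs=x cand={0,2} pick 0 [0->0 ok]
  2: obs=x cand={0,2} pick 2 [0->2 ok]
  3: obs=x cand={0,2} pick 2 [2->2 ok]
  4: obs=x cand={0,2} pick 2 [2->2 ok]
  5: obs=x cand={0,2} pick 2 [2->2 ok]
  6: obs=y cand={1} pick 1 [2->1 ok]
  7: obs=x cand={0,2} pick 0 [1->0 ok]
  8: obs=x cand={0,2} pick 0 [0->0 ok]
  9: obs=x cand={0,2} pick 0 [0->0 ok]
  10: obs=x cand={0,2} pick 0 [0->0 ok]
  11: obs=x cand={0,2} pick 0 [0->0 ok]
  12: obs=x cand={0,2} pick 2 [0->2 ok]
  13: obs=y cand={1} pick 1 [2->1 ok]
  14: obs=y cand={1} pick 1 [1->1 ok]
  15: obs=y cand={1} pick 1 [1->1 ok]
  16: obs=y cand={1} pick 1 [1->1 ok]
  17: obs=x cand={0,2} pick 0 [1->0 ok]
  18: obs=x cand={0,2} pick 2 [0->2 ok]
  19: obs=y cand={1} pick 1 [2->1 ok]
  20: obs=y cand={1} pick 1 [1->1 ok]
  21: obs=x cand={0,2} pick 0 [1->0 ok]
  22: obs=x cand={0,2} pick 2 [0->2 ok]
  23: obs=x cand={0,2} pick 2 [2->2 ok]
  24: obs=x cand={0,2} pick 2 [2->2 ok]

0,0,2,2,2,2,1,0,0,0,0,0,2,1,1,1,1,0,2,1,1,0,2,2,2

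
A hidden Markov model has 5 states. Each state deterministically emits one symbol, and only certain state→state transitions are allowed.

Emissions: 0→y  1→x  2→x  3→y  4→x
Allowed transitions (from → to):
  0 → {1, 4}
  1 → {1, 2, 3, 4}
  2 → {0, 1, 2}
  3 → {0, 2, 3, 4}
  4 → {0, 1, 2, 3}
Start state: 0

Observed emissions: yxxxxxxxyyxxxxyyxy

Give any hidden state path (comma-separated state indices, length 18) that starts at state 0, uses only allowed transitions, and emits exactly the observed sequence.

  t0 'y' -> {0,3}, take 0 (start)
  t1 'x' -> {1,2,4}, take 1 (0->1 ok)
  t2 'x' -> {1,2,4}, take 2 (1->2 ok)
  t3 'x' -> {1,2,4}, take 1 (2->1 ok)
  t4 'x' -> {1,2,4}, take 2 (1->2 ok)
  t5 'x' -> {1,2,4}, take 2 (2->2 ok)
  t6 'x' -> {1,2,4}, take 1 (2->1 ok)
  t7 'x' -> {1,2,4}, take 1 (1->1 ok)
  t8 'y' -> {0,3}, take 3 (1->3 ok)
  t9 'y' -> {0,3}, take 0 (3->0 ok)
  t10 'x' -> {1,2,4}, take 4 (0->4 ok)
  t11 'x' -> {1,2,4}, take 2 (4->2 ok)
  t12 'x' -> {1,2,4}, take 2 (2->2 ok)
  t13 'x' -> {1,2,4}, take 1 (2->1 ok)
  t14 'y' -> {0,3}, take 3 (1->3 ok)
  t15 'y' -> {0,3}, take 0 (3->0 ok)
  t16 'x' -> {1,2,4}, take 4 (0->4 ok)
  t17 'y' -> {0,3}, take 3 (4->3 ok)

0,1,2,1,2,2,1,1,3,0,4,2,2,1,3,0,4,3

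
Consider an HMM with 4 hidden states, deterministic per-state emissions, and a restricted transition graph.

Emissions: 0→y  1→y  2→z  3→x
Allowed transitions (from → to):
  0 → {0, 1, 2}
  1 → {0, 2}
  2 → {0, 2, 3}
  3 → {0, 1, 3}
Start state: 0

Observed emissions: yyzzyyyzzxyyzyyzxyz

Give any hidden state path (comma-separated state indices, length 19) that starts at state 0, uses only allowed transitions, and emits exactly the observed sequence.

0,1,2,2,0,0,0,2,2,3,0,1,2,0,1,2,3,1,2

  t0 'y' -> {0,1}, take 0 (start)
  t1 'y' -> {0,1}, take 1 (0->1 ok)
  t2 'z' -> {2}, take 2 (1->2 ok)
  t3 'z' -> {2}, take 2 (2->2 ok)
  t4 'y' -> {0,1}, take 0 (2->0 ok)
  t5 'y' -> {0,1}, take 0 (0->0 ok)
  t6 'y' -> {0,1}, take 0 (0->0 ok)
  t7 'z' -> {2}, take 2 (0->2 ok)
  t8 'z' -> {2}, take 2 (2->2 ok)
  t9 'x' -> {3}, take 3 (2->3 ok)
  t10 'y' -> {0,1}, take 0 (3->0 ok)
  t11 'y' -> {0,1}, take 1 (0->1 ok)
  t12 'z' -> {2}, take 2 (1->2 ok)
  t13 'y' -> {0,1}, take 0 (2->0 ok)
  t14 'y' -> {0,1}, take 1 (0->1 ok)
  t15 'z' -> {2}, take 2 (1->2 ok)
  t16 'x' -> {3}, take 3 (2->3 ok)
  t17 'y' -> {0,1}, take 1 (3->1 ok)
  t18 'z' -> {2}, take 2 (1->2 ok)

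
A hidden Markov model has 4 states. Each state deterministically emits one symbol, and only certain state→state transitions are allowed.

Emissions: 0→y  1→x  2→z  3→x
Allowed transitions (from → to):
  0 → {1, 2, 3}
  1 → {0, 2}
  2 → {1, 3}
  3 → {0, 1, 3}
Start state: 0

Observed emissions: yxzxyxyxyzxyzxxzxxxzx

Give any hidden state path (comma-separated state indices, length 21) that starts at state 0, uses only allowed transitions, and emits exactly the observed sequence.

0,1,2,1,0,1,0,1,0,2,3,0,2,3,1,2,3,3,1,2,1

  0: obs=y cand={0} pick 0 [start]
  1: obs=x cand={1,3} pick 1 [0->1 ok]
  2: obs=z cand={2} pick 2 [1->2 ok]
  3: obs=x cand={1,3} pick 1 [2->1 ok]
  4: obs=y cand={0} pick 0 [1->0 ok]
  5: obs=x cand={1,3} pick 1 [0->1 ok]
  6: obs=y cand={0} pick 0 [1->0 ok]
  7: obs=x cand={1,3} pick 1 [0->1 ok]
  8: obs=y cand={0} pick 0 [1->0 ok]
  9: obs=z cand={2} pick 2 [0->2 ok]
  10: obs=x cand={1,3} pick 3 [2->3 ok]
  11: obs=y cand={0} pick 0 [3->0 ok]
  12: obs=z cand={2} pick 2 [0->2 ok]
  13: obs=x cand={1,3} pick 3 [2->3 ok]
  14: obs=x cand={1,3} pick 1 [3->1 ok]
  15: obs=z cand={2} pick 2 [1->2 ok]
  16: obs=x cand={1,3} pick 3 [2->3 ok]
  17: obs=x cand={1,3} pick 3 [3->3 ok]
  18: obs=x cand={1,3} pick 1 [3->1 ok]
  19: obs=z cand={2} pick 2 [1->2 ok]
  20: obs=x cand={1,3} pick 1 [2->1 ok]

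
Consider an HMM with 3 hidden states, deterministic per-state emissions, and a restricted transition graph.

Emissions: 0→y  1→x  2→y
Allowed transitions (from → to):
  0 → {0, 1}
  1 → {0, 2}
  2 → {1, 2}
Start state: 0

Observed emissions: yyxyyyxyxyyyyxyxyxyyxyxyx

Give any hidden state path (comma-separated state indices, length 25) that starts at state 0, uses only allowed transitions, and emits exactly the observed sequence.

0,0,1,2,2,2,1,2,1,2,2,2,2,1,0,1,0,1,0,0,1,0,1,2,1

  0: obs=y cand={0,2} pick 0 [start]
  1: obs=y cand={0,2} pick 0 [0->0 ok]
  2: obs=x cand={1} pick 1 [0->1 ok]
  3: obs=y cand={0,2} pick 2 [1->2 ok]
  4: obs=y cand={0,2} pick 2 [2->2 ok]
  5: obs=y cand={0,2} pick 2 [2->2 ok]
  6: obs=x cand={1} pick 1 [2->1 ok]
  7: obs=y cand={0,2} pick 2 [1->2 ok]
  8: obs=x cand={1} pick 1 [2->1 ok]
  9: obs=y cand={0,2} pick 2 [1->2 ok]
  10: obs=y cand={0,2} pick 2 [2->2 ok]
  11: obs=y cand={0,2} pick 2 [2->2 ok]
  12: obs=y cand={0,2} pick 2 [2->2 ok]
  13: obs=x cand={1} pick 1 [2->1 ok]
  14: obs=y cand={0,2} pick 0 [1->0 ok]
  15: obs=x cand={1} pick 1 [0->1 ok]
  16: obs=y cand={0,2} pick 0 [1->0 ok]
  17: obs=x cand={1} pick 1 [0->1 ok]
  18: obs=y cand={0,2} pick 0 [1->0 ok]
  19: obs=y cand={0,2} pick 0 [0->0 ok]
  20: obs=x cand={1} pick 1 [0->1 ok]
  21: obs=y cand={0,2} pick 0 [1->0 ok]
  22: obs=x cand={1} pick 1 [0->1 ok]
  23: obs=y cand={0,2} pick 2 [1->2 ok]
  24: obs=x cand={1} pick 1 [2->1 ok]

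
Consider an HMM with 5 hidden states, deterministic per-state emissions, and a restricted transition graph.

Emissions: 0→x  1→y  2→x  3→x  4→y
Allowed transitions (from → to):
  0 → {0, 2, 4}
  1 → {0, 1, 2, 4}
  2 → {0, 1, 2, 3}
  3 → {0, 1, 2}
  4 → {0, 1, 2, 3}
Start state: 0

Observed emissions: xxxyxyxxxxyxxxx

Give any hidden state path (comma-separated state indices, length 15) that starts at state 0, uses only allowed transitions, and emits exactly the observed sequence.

0,0,2,1,0,4,3,2,3,2,1,2,3,2,2

  0: obs=x cand={0,2,3} pick 0 [start]
  1: obs=x cand={0,2,3} pick 0 [0->0 ok]
  2: obs=x cand={0,2,3} pick 2 [0->2 ok]
  3: obs=y cand={1,4} pick 1 [2->1 ok]
  4: obs=x cand={0,2,3} pick 0 [1->0 ok]
  5: obs=y cand={1,4} pick 4 [0->4 ok]
  6: obs=x cand={0,2,3} pick 3 [4->3 ok]
  7: obs=x cand={0,2,3} pick 2 [3->2 ok]
  8: obs=x cand={0,2,3} pick 3 [2->3 ok]
  9: obs=x cand={0,2,3} pick 2 [3->2 ok]
  10: obs=y cand={1,4} pick 1 [2->1 ok]
  11: obs=x cand={0,2,3} pick 2 [1->2 ok]
  12: obs=x cand={0,2,3} pick 3 [2->3 ok]
  13: obs=x cand={0,2,3} pick 2 [3->2 ok]
  14: obs=x cand={0,2,3} pick 2 [2->2 ok]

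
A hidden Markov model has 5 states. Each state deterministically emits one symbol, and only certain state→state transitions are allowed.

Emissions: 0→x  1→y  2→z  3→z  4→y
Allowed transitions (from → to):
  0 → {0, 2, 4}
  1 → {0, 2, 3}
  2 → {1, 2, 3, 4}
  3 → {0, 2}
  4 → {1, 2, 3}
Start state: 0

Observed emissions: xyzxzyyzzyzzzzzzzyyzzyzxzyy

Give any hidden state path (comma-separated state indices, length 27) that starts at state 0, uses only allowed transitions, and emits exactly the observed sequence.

0,4,3,0,2,4,1,2,2,1,2,2,2,3,2,3,2,4,1,3,2,4,3,0,2,4,1

  pos 0: x in {0}, choose 0; start
  pos 1: y in {1,4}, choose 4; 0->4 ok
  pos 2: z in {2,3}, choose 3; 4->3 ok
  pos 3: x in {0}, choose 0; 3->0 ok
  pos 4: z in {2,3}, choose 2; 0->2 ok
  pos 5: y in {1,4}, choose 4; 2->4 ok
  pos 6: y in {1,4}, choose 1; 4->1 ok
  pos 7: z in {2,3}, choose 2; 1->2 ok
  pos 8: z in {2,3}, choose 2; 2->2 ok
  pos 9: y in {1,4}, choose 1; 2->1 ok
  pos 10: z in {2,3}, choose 2; 1->2 ok
  pos 11: z in {2,3}, choose 2; 2->2 ok
  pos 12: z in {2,3}, choose 2; 2->2 ok
  pos 13: z in {2,3}, choose 3; 2->3 ok
  pos 14: z in {2,3}, choose 2; 3->2 ok
  pos 15: z in {2,3}, choose 3; 2->3 ok
  pos 16: z in {2,3}, choose 2; 3->2 ok
  pos 17: y in {1,4}, choose 4; 2->4 ok
  pos 18: y in {1,4}, choose 1; 4->1 ok
  pos 19: z in {2,3}, choose 3; 1->3 ok
  pos 20: z in {2,3}, choose 2; 3->2 ok
  pos 21: y in {1,4}, choose 4; 2->4 ok
  pos 22: z in {2,3}, choose 3; 4->3 ok
  pos 23: x in {0}, choose 0; 3->0 ok
  pos 24: z in {2,3}, choose 2; 0->2 ok
  pos 25: y in {1,4}, choose 4; 2->4 ok
  pos 26: y in {1,4}, choose 1; 4->1 ok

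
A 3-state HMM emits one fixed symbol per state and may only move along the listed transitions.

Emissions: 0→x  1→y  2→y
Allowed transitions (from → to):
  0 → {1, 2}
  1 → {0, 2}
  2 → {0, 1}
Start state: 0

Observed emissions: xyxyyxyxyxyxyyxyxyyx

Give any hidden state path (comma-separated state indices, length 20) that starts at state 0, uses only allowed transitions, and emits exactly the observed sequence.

  [0] x  {0}  => 0  start
  [1] y  {1,2}  => 2  0->2 ok
  [2] x  {0}  => 0  2->0 ok
  [3] y  {1,2}  => 2  0->2 ok
  [4] y  {1,2}  => 1  2->1 ok
  [5] x  {0}  => 0  1->0 ok
  [6] y  {1,2}  => 1  0->1 ok
  [7] x  {0}  => 0  1->0 ok
  [8] y  {1,2}  => 1  0->1 ok
  [9] x  {0}  => 0  1->0 ok
  [10] y  {1,2}  => 2  0->2 ok
  [11] x  {0}  => 0  2->0 ok
  [12] y  {1,2}  => 1  0->1 ok
  [13] y  {1,2}  => 2  1->2 ok
  [14] x  {0}  => 0  2->0 ok
  [15] y  {1,2}  => 1  0->1 ok
  [16] x  {0}  => 0  1->0 ok
  [17] y  {1,2}  => 1  0->1 ok
  [18] y  {1,2}  => 2  1->2 ok
  [19] x  {0}  => 0  2->0 ok

0,2,0,2,1,0,1,0,1,0,2,0,1,2,0,1,0,1,2,0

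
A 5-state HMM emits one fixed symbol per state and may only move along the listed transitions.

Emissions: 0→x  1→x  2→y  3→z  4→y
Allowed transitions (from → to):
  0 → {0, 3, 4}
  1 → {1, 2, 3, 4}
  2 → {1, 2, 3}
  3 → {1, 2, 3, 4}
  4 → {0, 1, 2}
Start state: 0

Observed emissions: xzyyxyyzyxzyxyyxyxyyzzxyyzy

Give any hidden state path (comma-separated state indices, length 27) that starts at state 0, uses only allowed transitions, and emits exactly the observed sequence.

  t0 'x' -> {0,1}, take 0 (start)
  t1 'z' -> {3}, take 3 (0->3 ok)
  t2 'y' -> {2,4}, take 2 (3->2 ok)
  t3 'y' -> {2,4}, take 2 (2->2 ok)
  t4 'x' -> {0,1}, take 1 (2->1 ok)
  t5 'y' -> {2,4}, take 4 (1->4 ok)
  t6 'y' -> {2,4}, take 2 (4->2 ok)
  t7 'z' -> {3}, take 3 (2->3 ok)
  t8 'y' -> {2,4}, take 2 (3->2 ok)
  t9 'x' -> {0,1}, take 1 (2->1 ok)
  t10 'z' -> {3}, take 3 (1->3 ok)
  t11 'y' -> {2,4}, take 2 (3->2 ok)
  t12 'x' -> {0,1}, take 1 (2->1 ok)
  t13 'y' -> {2,4}, take 4 (1->4 ok)
  t14 'y' -> {2,4}, take 2 (4->2 ok)
  t15 'x' -> {0,1}, take 1 (2->1 ok)
  t16 'y' -> {2,4}, take 2 (1->2 ok)
  t17 'x' -> {0,1}, take 1 (2->1 ok)
  t18 'y' -> {2,4}, take 2 (1->2 ok)
  t19 'y' -> {2,4}, take 2 (2->2 ok)
  t20 'z' -> {3}, take 3 (2->3 ok)
  t21 'z' -> {3}, take 3 (3->3 ok)
  t22 'x' -> {0,1}, take 1 (3->1 ok)
  t23 'y' -> {2,4}, take 4 (1->4 ok)
  t24 'y' -> {2,4}, take 2 (4->2 ok)
  t25 'z' -> {3}, take 3 (2->3 ok)
  t26 'y' -> {2,4}, take 4 (3->4 ok)

0,3,2,2,1,4,2,3,2,1,3,2,1,4,2,1,2,1,2,2,3,3,1,4,2,3,4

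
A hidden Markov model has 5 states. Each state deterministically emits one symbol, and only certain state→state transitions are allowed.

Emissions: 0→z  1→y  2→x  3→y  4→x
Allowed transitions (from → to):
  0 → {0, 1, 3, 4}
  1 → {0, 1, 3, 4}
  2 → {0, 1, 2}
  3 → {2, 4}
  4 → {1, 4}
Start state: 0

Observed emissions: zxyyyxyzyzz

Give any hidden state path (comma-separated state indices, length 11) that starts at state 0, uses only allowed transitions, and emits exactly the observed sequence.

0,4,1,1,3,4,1,0,1,0,0

  t0 'z' -> {0}, take 0 (start)
  t1 'x' -> {2,4}, take 4 (0->4 ok)
  t2 'y' -> {1,3}, take 1 (4->1 ok)
  t3 'y' -> {1,3}, take 1 (1->1 ok)
  t4 'y' -> {1,3}, take 3 (1->3 ok)
  t5 'x' -> {2,4}, take 4 (3->4 ok)
  t6 'y' -> {1,3}, take 1 (4->1 ok)
  t7 'z' -> {0}, take 0 (1->0 ok)
  t8 'y' -> {1,3}, take 1 (0->1 ok)
  t9 'z' -> {0}, take 0 (1->0 ok)
  t10 'z' -> {0}, take 0 (0->0 ok)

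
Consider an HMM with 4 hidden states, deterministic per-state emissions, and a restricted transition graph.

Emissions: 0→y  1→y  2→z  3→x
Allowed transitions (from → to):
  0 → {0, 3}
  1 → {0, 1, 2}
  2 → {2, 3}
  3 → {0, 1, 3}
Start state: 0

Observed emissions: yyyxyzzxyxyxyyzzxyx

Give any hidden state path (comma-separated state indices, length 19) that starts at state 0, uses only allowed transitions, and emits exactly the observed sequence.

  t0 'y' -> {0,1}, take 0 (start)
  t1 'y' -> {0,1}, take 0 (0->0 ok)
  t2 'y' -> {0,1}, take 0 (0->0 ok)
  t3 'x' -> {3}, take 3 (0->3 ok)
  t4 'y' -> {0,1}, take 1 (3->1 ok)
  t5 'z' -> {2}, take 2 (1->2 ok)
  t6 'z' -> {2}, take 2 (2->2 ok)
  t7 'x' -> {3}, take 3 (2->3 ok)
  t8 'y' -> {0,1}, take 0 (3->0 ok)
  t9 'x' -> {3}, take 3 (0->3 ok)
  t10 'y' -> {0,1}, take 0 (3->0 ok)
  t11 'x' -> {3}, take 3 (0->3 ok)
  t12 'y' -> {0,1}, take 1 (3->1 ok)
  t13 'y' -> {0,1}, take 1 (1->1 ok)
  t14 'z' -> {2}, take 2 (1->2 ok)
  t15 'z' -> {2}, take 2 (2->2 ok)
  t16 'x' -> {3}, take 3 (2->3 ok)
  t17 'y' -> {0,1}, take 0 (3->0 ok)
  t18 'x' -> {3}, take 3 (0->3 ok)

0,0,0,3,1,2,2,3,0,3,0,3,1,1,2,2,3,0,3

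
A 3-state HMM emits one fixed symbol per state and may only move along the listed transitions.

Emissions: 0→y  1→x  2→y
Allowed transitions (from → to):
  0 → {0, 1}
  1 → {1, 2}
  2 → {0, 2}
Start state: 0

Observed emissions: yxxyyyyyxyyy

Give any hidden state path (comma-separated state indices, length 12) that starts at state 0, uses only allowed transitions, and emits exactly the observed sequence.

0,1,1,2,2,2,0,0,1,2,0,0

  pos 0: y in {0,2}, choose 0; start
  pos 1: x in {1}, choose 1; 0->1 ok
  pos 2: x in {1}, choose 1; 1->1 ok
  pos 3: y in {0,2}, choose 2; 1->2 ok
  pos 4: y in {0,2}, choose 2; 2->2 ok
  pos 5: y in {0,2}, choose 2; 2->2 ok
  pos 6: y in {0,2}, choose 0; 2->0 ok
  pos 7: y in {0,2}, choose 0; 0->0 ok
  pos 8: x in {1}, choose 1; 0->1 ok
  pos 9: y in {0,2}, choose 2; 1->2 ok
  pos 10: y in {0,2}, choose 0; 2->0 ok
  pos 11: y in {0,2}, choose 0; 0->0 ok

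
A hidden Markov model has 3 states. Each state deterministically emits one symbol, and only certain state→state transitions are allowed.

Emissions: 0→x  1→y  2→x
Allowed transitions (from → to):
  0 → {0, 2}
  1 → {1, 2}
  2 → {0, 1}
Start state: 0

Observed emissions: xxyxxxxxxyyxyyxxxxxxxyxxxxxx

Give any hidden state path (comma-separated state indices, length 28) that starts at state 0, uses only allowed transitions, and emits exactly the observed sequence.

  t0 'x' -> {0,2}, take 0 (start)
  t1 'x' -> {0,2}, take 2 (0->2 ok)
  t2 'y' -> {1}, take 1 (2->1 ok)
  t3 'x' -> {0,2}, take 2 (1->2 ok)
  t4 'x' -> {0,2}, take 0 (2->0 ok)
  t5 'x' -> {0,2}, take 2 (0->2 ok)
  t6 'x' -> {0,2}, take 0 (2->0 ok)
  t7 'x' -> {0,2}, take 0 (0->0 ok)
  t8 'x' -> {0,2}, take 2 (0->2 ok)
  t9 'y' -> {1}, take 1 (2->1 ok)
  t10 'y' -> {1}, take 1 (1->1 ok)
  t11 'x' -> {0,2}, take 2 (1->2 ok)
  t12 'y' -> {1}, take 1 (2->1 ok)
  t13 'y' -> {1}, take 1 (1->1 ok)
  t14 'x' -> {0,2}, take 2 (1->2 ok)
  t15 'x' -> {0,2}, take 0 (2->0 ok)
  t16 'x' -> {0,2}, take 2 (0->2 ok)
  t17 'x' -> {0,2}, take 0 (2->0 ok)
  t18 'x' -> {0,2}, take 0 (0->0 ok)
  t19 'x' -> {0,2}, take 0 (0->0 ok)
  t20 'x' -> {0,2}, take 2 (0->2 ok)
  t21 'y' -> {1}, take 1 (2->1 ok)
  t22 'x' -> {0,2}, take 2 (1->2 ok)
  t23 'x' -> {0,2}, take 0 (2->0 ok)
  t24 'x' -> {0,2}, take 0 (0->0 ok)
  t25 'x' -> {0,2}, take 0 (0->0 ok)
  t26 'x' -> {0,2}, take 2 (0->2 ok)
  t27 'x' -> {0,2}, take 0 (2->0 ok)

0,2,1,2,0,2,0,0,2,1,1,2,1,1,2,0,2,0,0,0,2,1,2,0,0,0,2,0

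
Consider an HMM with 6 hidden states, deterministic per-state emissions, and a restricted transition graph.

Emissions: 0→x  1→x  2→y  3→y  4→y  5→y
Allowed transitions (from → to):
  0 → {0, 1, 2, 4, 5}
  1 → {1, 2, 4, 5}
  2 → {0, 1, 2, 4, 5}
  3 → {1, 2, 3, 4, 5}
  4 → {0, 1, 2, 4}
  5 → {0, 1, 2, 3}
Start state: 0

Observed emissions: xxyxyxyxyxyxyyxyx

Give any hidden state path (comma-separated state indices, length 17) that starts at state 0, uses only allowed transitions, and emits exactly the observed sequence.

  pos 0: x in {0,1}, choose 0; start
  pos 1: x in {0,1}, choose 0; 0->0 ok
  pos 2: y in {2,3,4,5}, choose 5; 0->5 ok
  pos 3: x in {0,1}, choose 1; 5->1 ok
  pos 4: y in {2,3,4,5}, choose 4; 1->4 ok
  pos 5: x in {0,1}, choose 0; 4->0 ok
  pos 6: y in {2,3,4,5}, choose 5; 0->5 ok
  pos 7: x in {0,1}, choose 1; 5->1 ok
  pos 8: y in {2,3,4,5}, choose 2; 1->2 ok
  pos 9: x in {0,1}, choose 1; 2->1 ok
  pos 10: y in {2,3,4,5}, choose 4; 1->4 ok
  pos 11: x in {0,1}, choose 0; 4->0 ok
  pos 12: y in {2,3,4,5}, choose 5; 0->5 ok
  pos 13: y in {2,3,4,5}, choose 2; 5->2 ok
  pos 14: x in {0,1}, choose 1; 2->1 ok
  pos 15: y in {2,3,4,5}, choose 2; 1->2 ok
  pos 16: x in {0,1}, choose 1; 2->1 ok

0,0,5,1,4,0,5,1,2,1,4,0,5,2,1,2,1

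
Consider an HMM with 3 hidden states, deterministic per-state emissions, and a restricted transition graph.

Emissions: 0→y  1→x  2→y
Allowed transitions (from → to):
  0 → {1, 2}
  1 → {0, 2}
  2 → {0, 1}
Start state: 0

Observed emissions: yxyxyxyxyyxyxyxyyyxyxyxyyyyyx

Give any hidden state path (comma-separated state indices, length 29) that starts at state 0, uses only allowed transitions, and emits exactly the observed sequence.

  [0] y  {0,2}  => 0  start
  [1] x  {1}  => 1  0->1 ok
  [2] y  {0,2}  => 0  1->0 ok
  [3] x  {1}  => 1  0->1 ok
  [4] y  {0,2}  => 2  1->2 ok
  [5] x  {1}  => 1  2->1 ok
  [6] y  {0,2}  => 0  1->0 ok
  [7] x  {1}  => 1  0->1 ok
  [8] y  {0,2}  => 0  1->0 ok
  [9] y  {0,2}  => 2  0->2 ok
  [10] x  {1}  => 1  2->1 ok
  [11] y  {0,2}  => 2  1->2 ok
  [12] x  {1}  => 1  2->1 ok
  [13] y  {0,2}  => 2  1->2 ok
  [14] x  {1}  => 1  2->1 ok
  [15] y  {0,2}  => 2  1->2 ok
  [16] y  {0,2}  => 0  2->0 ok
  [17] y  {0,2}  => 2  0->2 ok
  [18] x  {1}  => 1  2->1 ok
  [19] y  {0,2}  => 2  1->2 ok
  [20] x  {1}  => 1  2->1 ok
  [21] y  {0,2}  => 2  1->2 ok
  [22] x  {1}  => 1  2->1 ok
  [23] y  {0,2}  => 0  1->0 ok
  [24] y  {0,2}  => 2  0->2 ok
  [25] y  {0,2}  => 0  2->0 ok
  [26] y  {0,2}  => 2  0->2 ok
  [27] y  {0,2}  => 0  2->0 ok
  [28] x  {1}  => 1  0->1 ok

0,1,0,1,2,1,0,1,0,2,1,2,1,2,1,2,0,2,1,2,1,2,1,0,2,0,2,0,1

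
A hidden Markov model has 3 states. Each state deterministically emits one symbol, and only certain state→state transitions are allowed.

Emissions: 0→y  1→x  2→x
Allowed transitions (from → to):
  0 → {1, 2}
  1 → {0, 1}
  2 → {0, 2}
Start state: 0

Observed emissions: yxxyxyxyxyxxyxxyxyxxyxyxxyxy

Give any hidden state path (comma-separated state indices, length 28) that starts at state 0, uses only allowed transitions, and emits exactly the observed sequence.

  pos 0: y in {0}, choose 0; start
  pos 1: x in {1,2}, choose 2; 0->2 ok
  pos 2: x in {1,2}, choose 2; 2->2 ok
  pos 3: y in {0}, choose 0; 2->0 ok
  pos 4: x in {1,2}, choose 2; 0->2 ok
  pos 5: y in {0}, choose 0; 2->0 ok
  pos 6: x in {1,2}, choose 2; 0->2 ok
  pos 7: y in {0}, choose 0; 2->0 ok
  pos 8: x in {1,2}, choose 1; 0->1 ok
  pos 9: y in {0}, choose 0; 1->0 ok
  pos 10: x in {1,2}, choose 1; 0->1 ok
  pos 11: x in {1,2}, choose 1; 1->1 ok
  pos 12: y in {0}, choose 0; 1->0 ok
  pos 13: x in {1,2}, choose 2; 0->2 ok
  pos 14: x in {1,2}, choose 2; 2->2 ok
  pos 15: y in {0}, choose 0; 2->0 ok
  pos 16: x in {1,2}, choose 1; 0->1 ok
  pos 17: y in {0}, choose 0; 1->0 ok
  pos 18: x in {1,2}, choose 1; 0->1 ok
  pos 19: x in {1,2}, choose 1; 1->1 ok
  pos 20: y in {0}, choose 0; 1->0 ok
  pos 21: x in {1,2}, choose 1; 0->1 ok
  pos 22: y in {0}, choose 0; 1->0 ok
  pos 23: x in {1,2}, choose 2; 0->2 ok
  pos 24: x in {1,2}, choose 2; 2->2 ok
  pos 25: y in {0}, choose 0; 2->0 ok
  pos 26: x in {1,2}, choose 1; 0->1 ok
  pos 27: y in {0}, choose 0; 1->0 ok

0,2,2,0,2,0,2,0,1,0,1,1,0,2,2,0,1,0,1,1,0,1,0,2,2,0,1,0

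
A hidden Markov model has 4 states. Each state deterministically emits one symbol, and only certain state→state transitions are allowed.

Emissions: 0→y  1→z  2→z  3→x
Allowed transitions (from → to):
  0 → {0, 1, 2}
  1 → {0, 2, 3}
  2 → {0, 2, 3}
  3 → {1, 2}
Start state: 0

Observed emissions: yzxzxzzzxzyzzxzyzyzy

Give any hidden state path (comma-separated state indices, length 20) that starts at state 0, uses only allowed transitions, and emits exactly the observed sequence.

0,2,3,1,3,2,2,2,3,1,0,1,2,3,1,0,1,0,1,0

  pos 0: y in {0}, choose 0; start
  pos 1: z in {1,2}, choose 2; 0->2 ok
  pos 2: x in {3}, choose 3; 2->3 ok
  pos 3: z in {1,2}, choose 1; 3->1 ok
  pos 4: x in {3}, choose 3; 1->3 ok
  pos 5: z in {1,2}, choose 2; 3->2 ok
  pos 6: z in {1,2}, choose 2; 2->2 ok
  pos 7: z in {1,2}, choose 2; 2->2 ok
  pos 8: x in {3}, choose 3; 2->3 ok
  pos 9: z in {1,2}, choose 1; 3->1 ok
  pos 10: y in {0}, choose 0; 1->0 ok
  pos 11: z in {1,2}, choose 1; 0->1 ok
  pos 12: z in {1,2}, choose 2; 1->2 ok
  pos 13: x in {3}, choose 3; 2->3 ok
  pos 14: z in {1,2}, choose 1; 3->1 ok
  pos 15: y in {0}, choose 0; 1->0 ok
  pos 16: z in {1,2}, choose 1; 0->1 ok
  pos 17: y in {0}, choose 0; 1->0 ok
  pos 18: z in {1,2}, choose 1; 0->1 ok
  pos 19: y in {0}, choose 0; 1->0 ok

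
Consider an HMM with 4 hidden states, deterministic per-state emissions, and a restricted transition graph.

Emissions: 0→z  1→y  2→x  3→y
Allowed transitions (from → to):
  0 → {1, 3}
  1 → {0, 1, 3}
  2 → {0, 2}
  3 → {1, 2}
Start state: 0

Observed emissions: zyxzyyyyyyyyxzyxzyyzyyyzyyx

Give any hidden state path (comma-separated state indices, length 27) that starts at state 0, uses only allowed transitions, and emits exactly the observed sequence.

0,3,2,0,1,3,1,1,1,3,1,3,2,0,3,2,0,1,1,0,3,1,1,0,1,3,2

  t0 'z' -> {0}, take 0 (start)
  t1 'y' -> {1,3}, take 3 (0->3 ok)
  t2 'x' -> {2}, take 2 (3->2 ok)
  t3 'z' -> {0}, take 0 (2->0 ok)
  t4 'y' -> {1,3}, take 1 (0->1 ok)
  t5 'y' -> {1,3}, take 3 (1->3 ok)
  t6 'y' -> {1,3}, take 1 (3->1 ok)
  t7 'y' -> {1,3}, take 1 (1->1 ok)
  t8 'y' -> {1,3}, take 1 (1->1 ok)
  t9 'y' -> {1,3}, take 3 (1->3 ok)
  t10 'y' -> {1,3}, take 1 (3->1 ok)
  t11 'y' -> {1,3}, take 3 (1->3 ok)
  t12 'x' -> {2}, take 2 (3->2 ok)
  t13 'z' -> {0}, take 0 (2->0 ok)
  t14 'y' -> {1,3}, take 3 (0->3 ok)
  t15 'x' -> {2}, take 2 (3->2 ok)
  t16 'z' -> {0}, take 0 (2->0 ok)
  t17 'y' -> {1,3}, take 1 (0->1 ok)
  t18 'y' -> {1,3}, take 1 (1->1 ok)
  t19 'z' -> {0}, take 0 (1->0 ok)
  t20 'y' -> {1,3}, take 3 (0->3 ok)
  t21 'y' -> {1,3}, take 1 (3->1 ok)
  t22 'y' -> {1,3}, take 1 (1->1 ok)
  t23 'z' -> {0}, take 0 (1->0 ok)
  t24 'y' -> {1,3}, take 1 (0->1 ok)
  t25 'y' -> {1,3}, take 3 (1->3 ok)
  t26 'x' -> {2}, take 2 (3->2 ok)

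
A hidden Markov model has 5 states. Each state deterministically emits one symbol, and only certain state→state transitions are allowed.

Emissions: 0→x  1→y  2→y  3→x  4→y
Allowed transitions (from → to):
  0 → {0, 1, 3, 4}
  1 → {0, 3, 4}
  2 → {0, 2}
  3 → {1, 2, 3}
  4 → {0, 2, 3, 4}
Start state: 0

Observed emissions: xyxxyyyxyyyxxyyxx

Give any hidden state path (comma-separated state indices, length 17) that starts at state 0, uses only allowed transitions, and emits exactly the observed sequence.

0,4,3,3,2,2,2,0,1,4,2,0,3,2,2,0,3

  pos 0: x in {0,3}, choose 0; start
  pos 1: y in {1,2,4}, choose 4; 0->4 ok
  pos 2: x in {0,3}, choose 3; 4->3 ok
  pos 3: x in {0,3}, choose 3; 3->3 ok
  pos 4: y in {1,2,4}, choose 2; 3->2 ok
  pos 5: y in {1,2,4}, choose 2; 2->2 ok
  pos 6: y in {1,2,4}, choose 2; 2->2 ok
  pos 7: x in {0,3}, choose 0; 2->0 ok
  pos 8: y in {1,2,4}, choose 1; 0->1 ok
  pos 9: y in {1,2,4}, choose 4; 1->4 ok
  pos 10: y in {1,2,4}, choose 2; 4->2 ok
  pos 11: x in {0,3}, choose 0; 2->0 ok
  pos 12: x in {0,3}, choose 3; 0->3 ok
  pos 13: y in {1,2,4}, choose 2; 3->2 ok
  pos 14: y in {1,2,4}, choose 2; 2->2 ok
  pos 15: x in {0,3}, choose 0; 2->0 ok
  pos 16: x in {0,3}, choose 3; 0->3 ok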